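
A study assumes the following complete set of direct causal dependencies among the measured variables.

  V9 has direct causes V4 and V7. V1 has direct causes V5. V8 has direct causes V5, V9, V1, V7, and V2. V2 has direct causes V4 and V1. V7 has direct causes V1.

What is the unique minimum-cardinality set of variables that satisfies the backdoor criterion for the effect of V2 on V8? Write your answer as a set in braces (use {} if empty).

{V1, V4}

Variables eligible for adjustment (non-descendants of V2, excluding V2 and V8): {V1, V4, V5, V7, V9}.
Backdoor paths from V2 to V8:
  P1: V2 <- V4 -> V9 <- V7 <- V1 <- V5 -> V8
  P2: V2 <- V4 -> V9 <- V7 <- V1 -> V8
  P3: V2 <- V4 -> V9 <- V7 -> V8
  P4: V2 <- V4 -> V9 -> V8
  P5: V2 <- V1 <- V5 -> V8
  P6: V2 <- V1 -> V7 -> V9 -> V8
  P7: V2 <- V1 -> V7 -> V8
  P8: V2 <- V1 -> V8
The empty set is not sufficient: P4 (V2 <- V4 -> V9 -> V8) has no collider blocking it and no conditioned non-collider, so it is open.
Try {V1, V4}:
  P1: blocked at fork node V4 ∈ conditioning set.
  P2: blocked at fork node V4 ∈ conditioning set.
  P3: blocked at fork node V4 ∈ conditioning set.
  P4: blocked at fork node V4 ∈ conditioning set.
  P5: blocked at chain node V1 ∈ conditioning set.
  P6: blocked at fork node V1 ∈ conditioning set.
  P7: blocked at fork node V1 ∈ conditioning set.
  P8: blocked at fork node V1 ∈ conditioning set.
{V1, V4} contains no descendant of V2 and blocks every backdoor path.
Every element of {V1, V4} is needed (dropping V1 leaves P5 open; dropping V4 leaves P4 open), so no proper subset is valid.
Among all size-2 subsets of the eligible variables, only {V1, V4} blocks every backdoor path, so it is the unique smallest valid adjustment set.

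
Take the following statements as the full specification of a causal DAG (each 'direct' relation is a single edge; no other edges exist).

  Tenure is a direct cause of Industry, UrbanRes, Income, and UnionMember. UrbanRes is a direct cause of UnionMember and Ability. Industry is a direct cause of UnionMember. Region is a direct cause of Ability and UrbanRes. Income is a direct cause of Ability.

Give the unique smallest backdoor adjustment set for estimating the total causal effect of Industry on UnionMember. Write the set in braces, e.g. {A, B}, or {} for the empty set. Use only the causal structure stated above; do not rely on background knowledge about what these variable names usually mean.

Variables eligible for adjustment (non-descendants of Industry, excluding Industry and UnionMember): {Ability, Income, Region, Tenure, UrbanRes}.
Backdoor paths from Industry to UnionMember:
  P1: Industry <- Tenure -> UrbanRes -> UnionMember
  P2: Industry <- Tenure -> Income -> Ability <- Region -> UrbanRes -> UnionMember
  P3: Industry <- Tenure -> Income -> Ability <- UrbanRes -> UnionMember
  P4: Industry <- Tenure -> UnionMember
The empty set is not sufficient: P1 (Industry <- Tenure -> UrbanRes -> UnionMember) has no collider blocking it and no conditioned non-collider, so it is open.
Try {Tenure}:
  P1: blocked at fork node Tenure ∈ conditioning set.
  P2: blocked at fork node Tenure ∈ conditioning set.
  P3: blocked at fork node Tenure ∈ conditioning set.
  P4: blocked at fork node Tenure ∈ conditioning set.
{Tenure} contains no descendant of Industry and blocks every backdoor path.
No other singleton works — e.g. {Region} leaves P1 open — so {Tenure} is the unique smallest valid adjustment set.

{Tenure}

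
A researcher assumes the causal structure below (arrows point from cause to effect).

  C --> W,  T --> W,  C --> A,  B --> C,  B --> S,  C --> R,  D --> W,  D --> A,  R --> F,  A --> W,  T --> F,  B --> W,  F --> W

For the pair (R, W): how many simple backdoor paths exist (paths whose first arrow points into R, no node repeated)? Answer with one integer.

4

A backdoor path from R to W is any simple undirected path whose first edge points into R (i.e. leaves R via a parent).
Parents of R: {C}.
Enumerating:
  P1: R <- C <- B -> W
  P2: R <- C -> A <- D -> W
  P3: R <- C -> A -> W
  P4: R <- C -> W
That exhausts the simple backdoor paths. Count: 4.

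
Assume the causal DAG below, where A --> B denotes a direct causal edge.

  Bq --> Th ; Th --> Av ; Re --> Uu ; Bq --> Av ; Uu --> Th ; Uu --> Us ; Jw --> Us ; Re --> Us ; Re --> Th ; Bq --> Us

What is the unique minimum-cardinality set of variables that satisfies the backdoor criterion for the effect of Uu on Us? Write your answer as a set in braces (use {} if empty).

Variables eligible for adjustment (non-descendants of Uu, excluding Uu and Us): {Bq, Jw, Re}.
Backdoor paths from Uu to Us:
  P1: Uu <- Re -> Us
  P2: Uu <- Re -> Th <- Bq -> Us
  P3: Uu <- Re -> Th -> Av <- Bq -> Us
The empty set is not sufficient: P1 (Uu <- Re -> Us) has no collider blocking it and no conditioned non-collider, so it is open.
Try {Re}:
  P1: blocked at fork node Re ∈ conditioning set.
  P2: blocked at fork node Re ∈ conditioning set.
  P3: blocked at fork node Re ∈ conditioning set.
{Re} contains no descendant of Uu and blocks every backdoor path.
No other singleton works — e.g. {Bq} leaves P1 open — so {Re} is the unique smallest valid adjustment set.

{Re}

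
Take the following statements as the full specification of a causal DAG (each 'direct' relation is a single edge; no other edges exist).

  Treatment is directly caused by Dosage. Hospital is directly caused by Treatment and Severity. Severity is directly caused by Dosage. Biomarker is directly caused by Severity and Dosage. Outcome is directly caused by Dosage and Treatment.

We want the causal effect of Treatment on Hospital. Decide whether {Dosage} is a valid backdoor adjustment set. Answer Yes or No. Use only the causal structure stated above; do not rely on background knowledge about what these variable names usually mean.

Backdoor paths from Treatment to Hospital (paths whose first edge points into Treatment):
  P1: Treatment <- Dosage -> Severity -> Hospital
  P2: Treatment <- Dosage -> Biomarker <- Severity -> Hospital
Condition 1 (no descendant of Treatment in the set): holds — descendants of Treatment are {Hospital, Outcome}; none are in {Dosage}.
Condition 2 (every backdoor path blocked by {Dosage}):
  P1: blocked at fork node Dosage ∈ conditioning set.
  P2: blocked at fork node Dosage ∈ conditioning set.
{Dosage} satisfies the backdoor criterion.

Yes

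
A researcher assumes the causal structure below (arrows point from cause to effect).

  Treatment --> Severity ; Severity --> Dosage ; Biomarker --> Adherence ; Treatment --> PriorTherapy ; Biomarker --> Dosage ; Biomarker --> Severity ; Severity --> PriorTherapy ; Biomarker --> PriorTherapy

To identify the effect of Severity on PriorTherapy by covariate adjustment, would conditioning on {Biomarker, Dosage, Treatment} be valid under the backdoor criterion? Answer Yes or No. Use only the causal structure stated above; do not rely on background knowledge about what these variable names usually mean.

Backdoor paths from Severity to PriorTherapy (paths whose first edge points into Severity):
  P1: Severity <- Biomarker -> PriorTherapy
  P2: Severity <- Treatment -> PriorTherapy
Condition 1 (no descendant of Severity in the set): FAILS — Dosage is a descendant of Severity.
Condition 2 (every backdoor path blocked by {Biomarker, Dosage, Treatment}):
  P1: blocked at fork node Biomarker ∈ conditioning set.
  P2: blocked at fork node Treatment ∈ conditioning set.
{Biomarker, Dosage, Treatment} does not satisfy the backdoor criterion.

No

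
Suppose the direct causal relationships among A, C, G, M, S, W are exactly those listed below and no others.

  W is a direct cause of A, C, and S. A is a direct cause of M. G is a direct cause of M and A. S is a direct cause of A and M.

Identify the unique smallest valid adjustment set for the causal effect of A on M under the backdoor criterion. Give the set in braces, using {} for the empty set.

{G, S}

Variables eligible for adjustment (non-descendants of A, excluding A and M): {C, G, S, W}.
Backdoor paths from A to M:
  P1: A <- W -> S -> M
  P2: A <- G -> M
  P3: A <- S -> M
The empty set is not sufficient: P1 (A <- W -> S -> M) has no collider blocking it and no conditioned non-collider, so it is open.
Try {G, S}:
  P1: blocked at chain node S ∈ conditioning set.
  P2: blocked at fork node G ∈ conditioning set.
  P3: blocked at fork node S ∈ conditioning set.
{G, S} contains no descendant of A and blocks every backdoor path.
Every element of {G, S} is needed (dropping G leaves P2 open; dropping S leaves P1 open), so no proper subset is valid.
Among all size-2 subsets of the eligible variables, only {G, S} blocks every backdoor path, so it is the unique smallest valid adjustment set.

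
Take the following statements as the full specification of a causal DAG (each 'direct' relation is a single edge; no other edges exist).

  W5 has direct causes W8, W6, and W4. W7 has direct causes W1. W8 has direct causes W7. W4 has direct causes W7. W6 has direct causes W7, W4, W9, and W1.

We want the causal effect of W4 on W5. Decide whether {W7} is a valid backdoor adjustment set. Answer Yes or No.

Backdoor paths from W4 to W5 (paths whose first edge points into W4):
  P1: W4 <- W7 <- W1 -> W6 -> W5
  P2: W4 <- W7 -> W8 -> W5
  P3: W4 <- W7 -> W6 -> W5
Condition 1 (no descendant of W4 in the set): holds — descendants of W4 are {W5, W6}; none are in {W7}.
Condition 2 (every backdoor path blocked by {W7}):
  P1: blocked at chain node W7 ∈ conditioning set.
  P2: blocked at fork node W7 ∈ conditioning set.
  P3: blocked at fork node W7 ∈ conditioning set.
{W7} satisfies the backdoor criterion.

Yes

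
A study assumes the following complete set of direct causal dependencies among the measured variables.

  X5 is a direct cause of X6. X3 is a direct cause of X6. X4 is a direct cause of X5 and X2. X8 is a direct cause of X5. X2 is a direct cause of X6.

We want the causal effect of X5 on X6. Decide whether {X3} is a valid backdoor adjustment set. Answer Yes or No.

Backdoor paths from X5 to X6 (paths whose first edge points into X5):
  P1: X5 <- X4 -> X2 -> X6
Condition 1 (no descendant of X5 in the set): holds — descendants of X5 are {X6}; none are in {X3}.
Condition 2 (every backdoor path blocked by {X3}):
  P1: open — no interior node is in the conditioning set.
{X3} does not satisfy the backdoor criterion.

No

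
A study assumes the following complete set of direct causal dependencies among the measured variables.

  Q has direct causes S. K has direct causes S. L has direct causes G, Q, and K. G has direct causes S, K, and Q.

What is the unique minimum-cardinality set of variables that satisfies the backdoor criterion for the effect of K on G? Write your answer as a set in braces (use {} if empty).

{S}

Variables eligible for adjustment (non-descendants of K, excluding K and G): {Q, S}.
Backdoor paths from K to G:
  P1: K <- S -> Q -> G
  P2: K <- S -> Q -> L <- G
  P3: K <- S -> G
The empty set is not sufficient: P1 (K <- S -> Q -> G) has no collider blocking it and no conditioned non-collider, so it is open.
Try {S}:
  P1: blocked at fork node S ∈ conditioning set.
  P2: blocked at fork node S ∈ conditioning set.
  P3: blocked at fork node S ∈ conditioning set.
{S} contains no descendant of K and blocks every backdoor path.
No other singleton works — e.g. {Q} leaves P3 open — so {S} is the unique smallest valid adjustment set.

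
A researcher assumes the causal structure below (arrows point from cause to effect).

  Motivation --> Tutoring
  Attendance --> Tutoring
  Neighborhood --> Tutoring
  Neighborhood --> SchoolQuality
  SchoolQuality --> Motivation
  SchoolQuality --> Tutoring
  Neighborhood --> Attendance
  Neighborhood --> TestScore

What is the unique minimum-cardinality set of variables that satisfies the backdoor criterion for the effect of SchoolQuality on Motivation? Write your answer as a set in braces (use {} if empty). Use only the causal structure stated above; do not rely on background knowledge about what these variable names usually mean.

{}

Variables eligible for adjustment (non-descendants of SchoolQuality, excluding SchoolQuality and Motivation): {Attendance, Neighborhood, TestScore}.
Backdoor paths from SchoolQuality to Motivation:
  P1: SchoolQuality <- Neighborhood -> Attendance -> Tutoring <- Motivation
  P2: SchoolQuality <- Neighborhood -> Tutoring <- Motivation
Each backdoor path contains an unconditioned collider, so every path is already blocked with the empty conditioning set:
  P1: blocked at collider Tutoring (neither it nor any descendant is in the conditioning set).
  P2: blocked at collider Tutoring (neither it nor any descendant is in the conditioning set).
The empty set is therefore the unique smallest valid set.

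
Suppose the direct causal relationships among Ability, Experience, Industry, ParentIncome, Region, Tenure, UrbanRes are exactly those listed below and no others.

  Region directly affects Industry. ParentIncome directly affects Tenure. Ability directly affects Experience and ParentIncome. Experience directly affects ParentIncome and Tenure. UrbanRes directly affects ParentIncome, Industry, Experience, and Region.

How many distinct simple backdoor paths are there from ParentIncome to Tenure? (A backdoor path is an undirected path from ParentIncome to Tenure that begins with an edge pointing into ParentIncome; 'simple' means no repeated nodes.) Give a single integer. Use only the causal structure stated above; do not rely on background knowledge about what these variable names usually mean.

A backdoor path from ParentIncome to Tenure is any simple undirected path whose first edge points into ParentIncome (i.e. leaves ParentIncome via a parent).
Parents of ParentIncome: {Ability, Experience, UrbanRes}.
Enumerating:
  P1: ParentIncome <- Ability -> Experience -> Tenure
  P2: ParentIncome <- UrbanRes -> Experience -> Tenure
  P3: ParentIncome <- Experience -> Tenure
That exhausts the simple backdoor paths. Count: 3.

3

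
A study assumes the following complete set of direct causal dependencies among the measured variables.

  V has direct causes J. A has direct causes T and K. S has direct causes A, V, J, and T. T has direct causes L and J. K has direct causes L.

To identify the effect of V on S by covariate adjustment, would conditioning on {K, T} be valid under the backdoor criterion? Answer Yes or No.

No

Backdoor paths from V to S (paths whose first edge points into V):
  P1: V <- J -> T <- L -> K -> A -> S
  P2: V <- J -> T -> A -> S
  P3: V <- J -> T -> S
  P4: V <- J -> S
Condition 1 (no descendant of V in the set): holds — descendants of V are {S}; none are in {K, T}.
Condition 2 (every backdoor path blocked by {K, T}):
  P1: blocked at chain node K ∈ conditioning set.
  P2: blocked at chain node T ∈ conditioning set.
  P3: blocked at chain node T ∈ conditioning set.
  P4: open — no interior node is in the conditioning set.
{K, T} does not satisfy the backdoor criterion.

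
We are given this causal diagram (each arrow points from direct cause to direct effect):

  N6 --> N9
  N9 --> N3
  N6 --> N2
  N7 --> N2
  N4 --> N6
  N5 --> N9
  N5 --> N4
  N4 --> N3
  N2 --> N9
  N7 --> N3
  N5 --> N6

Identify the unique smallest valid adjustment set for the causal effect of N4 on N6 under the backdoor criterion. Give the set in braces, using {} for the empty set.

Variables eligible for adjustment (non-descendants of N4, excluding N4 and N6): {N5, N7}.
Backdoor paths from N4 to N6:
  P1: N4 <- N5 -> N6
  P2: N4 <- N5 -> N9 <- N6
  P3: N4 <- N5 -> N9 <- N2 <- N6
  P4: N4 <- N5 -> N9 -> N3 <- N7 -> N2 <- N6
The empty set is not sufficient: P1 (N4 <- N5 -> N6) has no collider blocking it and no conditioned non-collider, so it is open.
Try {N5}:
  P1: blocked at fork node N5 ∈ conditioning set.
  P2: blocked at fork node N5 ∈ conditioning set.
  P3: blocked at fork node N5 ∈ conditioning set.
  P4: blocked at fork node N5 ∈ conditioning set.
{N5} contains no descendant of N4 and blocks every backdoor path.
No other singleton works — e.g. {N7} leaves P1 open — so {N5} is the unique smallest valid adjustment set.

{N5}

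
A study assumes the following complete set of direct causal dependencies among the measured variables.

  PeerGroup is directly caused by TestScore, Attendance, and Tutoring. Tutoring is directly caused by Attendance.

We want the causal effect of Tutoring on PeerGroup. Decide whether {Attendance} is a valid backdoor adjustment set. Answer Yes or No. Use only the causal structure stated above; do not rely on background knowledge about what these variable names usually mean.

Yes

Backdoor paths from Tutoring to PeerGroup (paths whose first edge points into Tutoring):
  P1: Tutoring <- Attendance -> PeerGroup
Condition 1 (no descendant of Tutoring in the set): holds — descendants of Tutoring are {PeerGroup}; none are in {Attendance}.
Condition 2 (every backdoor path blocked by {Attendance}):
  P1: blocked at fork node Attendance ∈ conditioning set.
{Attendance} satisfies the backdoor criterion.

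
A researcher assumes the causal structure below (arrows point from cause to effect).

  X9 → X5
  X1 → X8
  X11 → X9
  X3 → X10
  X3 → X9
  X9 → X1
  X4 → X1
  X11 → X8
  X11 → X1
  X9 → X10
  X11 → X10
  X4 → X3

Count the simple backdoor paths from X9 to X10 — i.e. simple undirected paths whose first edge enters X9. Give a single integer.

6

A backdoor path from X9 to X10 is any simple undirected path whose first edge points into X9 (i.e. leaves X9 via a parent).
Parents of X9: {X11, X3}.
Enumerating:
  P1: X9 <- X3 <- X4 -> X1 <- X11 -> X10
  P2: X9 <- X3 <- X4 -> X1 -> X8 <- X11 -> X10
  P3: X9 <- X3 -> X10
  P4: X9 <- X11 -> X10
  P5: X9 <- X11 -> X1 <- X4 -> X3 -> X10
  P6: X9 <- X11 -> X8 <- X1 <- X4 -> X3 -> X10
That exhausts the simple backdoor paths. Count: 6.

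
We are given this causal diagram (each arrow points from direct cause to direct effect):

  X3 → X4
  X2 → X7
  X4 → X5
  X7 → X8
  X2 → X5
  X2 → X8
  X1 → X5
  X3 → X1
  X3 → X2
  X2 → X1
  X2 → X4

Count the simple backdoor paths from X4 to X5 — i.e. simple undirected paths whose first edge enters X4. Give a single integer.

7

A backdoor path from X4 to X5 is any simple undirected path whose first edge points into X4 (i.e. leaves X4 via a parent).
Parents of X4: {X2, X3}.
Enumerating:
  P1: X4 <- X3 -> X2 -> X1 -> X5
  P2: X4 <- X3 -> X2 -> X5
  P3: X4 <- X3 -> X1 <- X2 -> X5
  P4: X4 <- X3 -> X1 -> X5
  P5: X4 <- X2 <- X3 -> X1 -> X5
  P6: X4 <- X2 -> X1 -> X5
  P7: X4 <- X2 -> X5
That exhausts the simple backdoor paths. Count: 7.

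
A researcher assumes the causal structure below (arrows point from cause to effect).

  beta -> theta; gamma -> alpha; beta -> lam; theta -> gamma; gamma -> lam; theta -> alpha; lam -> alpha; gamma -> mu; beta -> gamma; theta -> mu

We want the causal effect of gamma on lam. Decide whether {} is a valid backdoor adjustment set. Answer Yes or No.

No

Backdoor paths from gamma to lam (paths whose first edge points into gamma):
  P1: gamma <- beta -> theta -> alpha <- lam
  P2: gamma <- beta -> lam
  P3: gamma <- theta <- beta -> lam
  P4: gamma <- theta -> alpha <- lam
Condition 1 (no descendant of gamma in the set): holds — descendants of gamma are {alpha, lam, mu}; none are in {}.
Condition 2 (every backdoor path blocked by {}):
  P1: blocked at collider alpha (neither it nor any descendant is in the conditioning set).
  P2: open — no interior node is in the conditioning set.
  P3: open — no interior node is in the conditioning set.
  P4: blocked at collider alpha (neither it nor any descendant is in the conditioning set).
{} does not satisfy the backdoor criterion.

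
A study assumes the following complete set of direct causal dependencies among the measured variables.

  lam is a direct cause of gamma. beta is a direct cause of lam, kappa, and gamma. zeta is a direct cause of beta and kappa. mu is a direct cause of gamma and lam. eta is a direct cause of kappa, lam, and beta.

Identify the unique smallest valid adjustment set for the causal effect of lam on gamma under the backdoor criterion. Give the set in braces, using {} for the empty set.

Variables eligible for adjustment (non-descendants of lam, excluding lam and gamma): {beta, eta, kappa, mu, zeta}.
Backdoor paths from lam to gamma:
  P1: lam <- mu -> gamma
  P2: lam <- eta -> beta -> gamma
  P3: lam <- eta -> kappa <- zeta -> beta -> gamma
  P4: lam <- eta -> kappa <- beta -> gamma
  P5: lam <- beta -> gamma
The empty set is not sufficient: P1 (lam <- mu -> gamma) has no collider blocking it and no conditioned non-collider, so it is open.
Try {beta, mu}:
  P1: blocked at fork node mu ∈ conditioning set.
  P2: blocked at chain node beta ∈ conditioning set.
  P3: blocked at collider kappa (neither it nor any descendant is in the conditioning set).
  P4: blocked at collider kappa (neither it nor any descendant is in the conditioning set).
  P5: blocked at fork node beta ∈ conditioning set.
{beta, mu} contains no descendant of lam and blocks every backdoor path.
Every element of {beta, mu} is needed (dropping beta leaves P2 open; dropping mu leaves P1 open), so no proper subset is valid.
Among all size-2 subsets of the eligible variables, only {beta, mu} blocks every backdoor path, so it is the unique smallest valid adjustment set.

{beta, mu}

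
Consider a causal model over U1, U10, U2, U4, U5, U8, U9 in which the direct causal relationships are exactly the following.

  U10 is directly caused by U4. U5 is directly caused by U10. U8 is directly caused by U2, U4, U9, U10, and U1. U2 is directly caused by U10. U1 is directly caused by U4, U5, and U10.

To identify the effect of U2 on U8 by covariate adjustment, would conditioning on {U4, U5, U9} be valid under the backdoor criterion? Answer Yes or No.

No

Backdoor paths from U2 to U8 (paths whose first edge points into U2):
  P1: U2 <- U10 <- U4 -> U1 -> U8
  P2: U2 <- U10 <- U4 -> U8
  P3: U2 <- U10 -> U5 -> U1 <- U4 -> U8
  P4: U2 <- U10 -> U5 -> U1 -> U8
  P5: U2 <- U10 -> U1 <- U4 -> U8
  P6: U2 <- U10 -> U1 -> U8
  P7: U2 <- U10 -> U8
Condition 1 (no descendant of U2 in the set): holds — descendants of U2 are {U8}; none are in {U4, U5, U9}.
Condition 2 (every backdoor path blocked by {U4, U5, U9}):
  P1: blocked at fork node U4 ∈ conditioning set.
  P2: blocked at fork node U4 ∈ conditioning set.
  P3: blocked at chain node U5 ∈ conditioning set.
  P4: blocked at chain node U5 ∈ conditioning set.
  P5: blocked at collider U1 (neither it nor any descendant is in the conditioning set).
  P6: open — no interior node is in the conditioning set.
  P7: open — no interior node is in the conditioning set.
{U4, U5, U9} does not satisfy the backdoor criterion.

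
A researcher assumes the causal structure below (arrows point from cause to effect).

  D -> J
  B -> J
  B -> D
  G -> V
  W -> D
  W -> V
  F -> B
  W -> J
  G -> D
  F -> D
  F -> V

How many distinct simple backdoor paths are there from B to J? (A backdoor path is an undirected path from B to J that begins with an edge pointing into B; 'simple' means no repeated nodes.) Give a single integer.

7

A backdoor path from B to J is any simple undirected path whose first edge points into B (i.e. leaves B via a parent).
Parents of B: {F}.
Enumerating:
  P1: B <- F -> D <- W -> J
  P2: B <- F -> D <- G -> V <- W -> J
  P3: B <- F -> D -> J
  P4: B <- F -> V <- W -> D -> J
  P5: B <- F -> V <- W -> J
  P6: B <- F -> V <- G -> D <- W -> J
  P7: B <- F -> V <- G -> D -> J
That exhausts the simple backdoor paths. Count: 7.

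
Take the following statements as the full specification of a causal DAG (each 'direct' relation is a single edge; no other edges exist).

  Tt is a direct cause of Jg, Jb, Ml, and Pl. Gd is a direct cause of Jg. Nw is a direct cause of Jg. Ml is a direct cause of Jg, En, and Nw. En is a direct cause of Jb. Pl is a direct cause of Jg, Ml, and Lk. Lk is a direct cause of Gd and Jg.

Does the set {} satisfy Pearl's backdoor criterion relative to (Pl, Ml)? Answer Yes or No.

No

Backdoor paths from Pl to Ml (paths whose first edge points into Pl):
  P1: Pl <- Tt -> Ml
  P2: Pl <- Tt -> Jb <- En <- Ml
  P3: Pl <- Tt -> Jg <- Ml
  P4: Pl <- Tt -> Jg <- Nw <- Ml
Condition 1 (no descendant of Pl in the set): holds — descendants of Pl are {En, Gd, Jb, Jg, Lk, Ml, Nw}; none are in {}.
Condition 2 (every backdoor path blocked by {}):
  P1: open — no interior node is in the conditioning set.
  P2: blocked at collider Jb (neither it nor any descendant is in the conditioning set).
  P3: blocked at collider Jg (neither it nor any descendant is in the conditioning set).
  P4: blocked at collider Jg (neither it nor any descendant is in the conditioning set).
{} does not satisfy the backdoor criterion.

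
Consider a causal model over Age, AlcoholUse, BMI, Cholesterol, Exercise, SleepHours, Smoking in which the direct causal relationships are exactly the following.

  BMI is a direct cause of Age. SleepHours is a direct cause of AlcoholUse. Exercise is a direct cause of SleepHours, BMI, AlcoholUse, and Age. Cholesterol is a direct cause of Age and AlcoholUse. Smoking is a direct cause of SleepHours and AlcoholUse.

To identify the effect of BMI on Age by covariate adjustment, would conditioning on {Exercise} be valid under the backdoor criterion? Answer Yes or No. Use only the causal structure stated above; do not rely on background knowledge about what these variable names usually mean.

Backdoor paths from BMI to Age (paths whose first edge points into BMI):
  P1: BMI <- Exercise -> SleepHours <- Smoking -> AlcoholUse <- Cholesterol -> Age
  P2: BMI <- Exercise -> SleepHours -> AlcoholUse <- Cholesterol -> Age
  P3: BMI <- Exercise -> AlcoholUse <- Cholesterol -> Age
  P4: BMI <- Exercise -> Age
Condition 1 (no descendant of BMI in the set): holds — descendants of BMI are {Age}; none are in {Exercise}.
Condition 2 (every backdoor path blocked by {Exercise}):
  P1: blocked at fork node Exercise ∈ conditioning set.
  P2: blocked at fork node Exercise ∈ conditioning set.
  P3: blocked at fork node Exercise ∈ conditioning set.
  P4: blocked at fork node Exercise ∈ conditioning set.
{Exercise} satisfies the backdoor criterion.

Yes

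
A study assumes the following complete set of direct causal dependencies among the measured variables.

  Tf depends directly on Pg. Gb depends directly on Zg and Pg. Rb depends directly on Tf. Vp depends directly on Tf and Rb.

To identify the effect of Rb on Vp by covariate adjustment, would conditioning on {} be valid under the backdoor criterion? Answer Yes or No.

No

Backdoor paths from Rb to Vp (paths whose first edge points into Rb):
  P1: Rb <- Tf -> Vp
Condition 1 (no descendant of Rb in the set): holds — descendants of Rb are {Vp}; none are in {}.
Condition 2 (every backdoor path blocked by {}):
  P1: open — no interior node is in the conditioning set.
{} does not satisfy the backdoor criterion.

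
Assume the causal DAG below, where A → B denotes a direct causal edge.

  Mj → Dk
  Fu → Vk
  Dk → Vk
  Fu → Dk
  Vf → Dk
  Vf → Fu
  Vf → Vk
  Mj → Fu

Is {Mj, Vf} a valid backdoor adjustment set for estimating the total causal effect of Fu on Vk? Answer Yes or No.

Yes

Backdoor paths from Fu to Vk (paths whose first edge points into Fu):
  P1: Fu <- Vf -> Dk -> Vk
  P2: Fu <- Vf -> Vk
  P3: Fu <- Mj -> Dk <- Vf -> Vk
  P4: Fu <- Mj -> Dk -> Vk
Condition 1 (no descendant of Fu in the set): holds — descendants of Fu are {Dk, Vk}; none are in {Mj, Vf}.
Condition 2 (every backdoor path blocked by {Mj, Vf}):
  P1: blocked at fork node Vf ∈ conditioning set.
  P2: blocked at fork node Vf ∈ conditioning set.
  P3: blocked at fork node Mj ∈ conditioning set.
  P4: blocked at fork node Mj ∈ conditioning set.
{Mj, Vf} satisfies the backdoor criterion.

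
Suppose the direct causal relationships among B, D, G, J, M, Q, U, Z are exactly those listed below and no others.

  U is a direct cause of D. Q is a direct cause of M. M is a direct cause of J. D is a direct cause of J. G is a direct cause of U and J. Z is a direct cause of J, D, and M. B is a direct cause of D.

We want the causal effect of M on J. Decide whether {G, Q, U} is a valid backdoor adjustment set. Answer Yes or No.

No

Backdoor paths from M to J (paths whose first edge points into M):
  P1: M <- Z -> D <- U <- G -> J
  P2: M <- Z -> D -> J
  P3: M <- Z -> J
Condition 1 (no descendant of M in the set): holds — descendants of M are {J}; none are in {G, Q, U}.
Condition 2 (every backdoor path blocked by {G, Q, U}):
  P1: blocked at collider D (neither it nor any descendant is in the conditioning set).
  P2: open — no interior node is in the conditioning set.
  P3: open — no interior node is in the conditioning set.
{G, Q, U} does not satisfy the backdoor criterion.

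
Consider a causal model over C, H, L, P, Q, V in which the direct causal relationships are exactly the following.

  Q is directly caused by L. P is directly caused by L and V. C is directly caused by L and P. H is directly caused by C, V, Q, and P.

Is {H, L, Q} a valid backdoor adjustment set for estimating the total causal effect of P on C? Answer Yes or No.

Backdoor paths from P to C (paths whose first edge points into P):
  P1: P <- V -> H <- Q <- L -> C
  P2: P <- V -> H <- C
  P3: P <- L -> Q -> H <- C
  P4: P <- L -> C
Condition 1 (no descendant of P in the set): FAILS — H is a descendant of P.
Condition 2 (every backdoor path blocked by {H, L, Q}):
  P1: blocked at chain node Q ∈ conditioning set.
  P2: open — collider(s) H are conditioned on (or have a conditioned descendant) and no non-collider on the path is in the set.
  P3: blocked at fork node L ∈ conditioning set.
  P4: blocked at fork node L ∈ conditioning set.
{H, L, Q} does not satisfy the backdoor criterion.

No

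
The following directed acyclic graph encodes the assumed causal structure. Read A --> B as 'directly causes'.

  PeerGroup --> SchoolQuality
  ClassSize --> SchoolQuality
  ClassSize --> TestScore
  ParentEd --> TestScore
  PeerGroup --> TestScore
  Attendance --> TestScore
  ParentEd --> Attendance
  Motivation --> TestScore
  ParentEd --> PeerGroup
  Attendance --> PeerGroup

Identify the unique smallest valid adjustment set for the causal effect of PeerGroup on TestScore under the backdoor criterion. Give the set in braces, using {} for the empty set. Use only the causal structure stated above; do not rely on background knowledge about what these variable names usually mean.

Variables eligible for adjustment (non-descendants of PeerGroup, excluding PeerGroup and TestScore): {Attendance, ClassSize, Motivation, ParentEd}.
Backdoor paths from PeerGroup to TestScore:
  P1: PeerGroup <- ParentEd -> Attendance -> TestScore
  P2: PeerGroup <- ParentEd -> TestScore
  P3: PeerGroup <- Attendance <- ParentEd -> TestScore
  P4: PeerGroup <- Attendance -> TestScore
The empty set is not sufficient: P1 (PeerGroup <- ParentEd -> Attendance -> TestScore) has no collider blocking it and no conditioned non-collider, so it is open.
Try {Attendance, ParentEd}:
  P1: blocked at fork node ParentEd ∈ conditioning set.
  P2: blocked at fork node ParentEd ∈ conditioning set.
  P3: blocked at chain node Attendance ∈ conditioning set.
  P4: blocked at fork node Attendance ∈ conditioning set.
{Attendance, ParentEd} contains no descendant of PeerGroup and blocks every backdoor path.
Every element of {Attendance, ParentEd} is needed (dropping Attendance leaves P4 open; dropping ParentEd leaves P2 open), so no proper subset is valid.
Among all size-2 subsets of the eligible variables, only {Attendance, ParentEd} blocks every backdoor path, so it is the unique smallest valid adjustment set.

{Attendance, ParentEd}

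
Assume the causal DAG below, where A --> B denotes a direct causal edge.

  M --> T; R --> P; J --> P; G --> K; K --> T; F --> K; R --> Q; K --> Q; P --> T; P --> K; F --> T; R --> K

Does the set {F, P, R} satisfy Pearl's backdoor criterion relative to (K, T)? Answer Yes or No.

Backdoor paths from K to T (paths whose first edge points into K):
  P1: K <- F -> T
  P2: K <- R -> P -> T
  P3: K <- P -> T
Condition 1 (no descendant of K in the set): holds — descendants of K are {Q, T}; none are in {F, P, R}.
Condition 2 (every backdoor path blocked by {F, P, R}):
  P1: blocked at fork node F ∈ conditioning set.
  P2: blocked at fork node R ∈ conditioning set.
  P3: blocked at fork node P ∈ conditioning set.
{F, P, R} satisfies the backdoor criterion.

Yes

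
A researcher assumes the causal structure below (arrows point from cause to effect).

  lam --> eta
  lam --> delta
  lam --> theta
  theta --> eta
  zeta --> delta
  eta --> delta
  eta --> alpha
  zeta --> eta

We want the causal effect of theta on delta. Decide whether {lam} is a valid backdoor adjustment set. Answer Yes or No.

Yes

Backdoor paths from theta to delta (paths whose first edge points into theta):
  P1: theta <- lam -> eta <- zeta -> delta
  P2: theta <- lam -> eta -> delta
  P3: theta <- lam -> delta
Condition 1 (no descendant of theta in the set): holds — descendants of theta are {alpha, delta, eta}; none are in {lam}.
Condition 2 (every backdoor path blocked by {lam}):
  P1: blocked at fork node lam ∈ conditioning set.
  P2: blocked at fork node lam ∈ conditioning set.
  P3: blocked at fork node lam ∈ conditioning set.
{lam} satisfies the backdoor criterion.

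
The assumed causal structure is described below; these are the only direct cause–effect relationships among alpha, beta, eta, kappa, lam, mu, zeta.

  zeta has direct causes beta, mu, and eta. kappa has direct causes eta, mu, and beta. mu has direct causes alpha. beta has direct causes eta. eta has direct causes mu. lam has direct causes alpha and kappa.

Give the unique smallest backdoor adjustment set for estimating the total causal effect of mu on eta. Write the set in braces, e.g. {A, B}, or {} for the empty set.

{}

Variables eligible for adjustment (non-descendants of mu, excluding mu and eta): {alpha}.
Backdoor paths from mu to eta:
  P1: mu <- alpha -> lam <- kappa <- eta
  P2: mu <- alpha -> lam <- kappa <- beta <- eta
  P3: mu <- alpha -> lam <- kappa <- beta -> zeta <- eta
Each backdoor path contains an unconditioned collider, so every path is already blocked with the empty conditioning set:
  P1: blocked at collider lam (neither it nor any descendant is in the conditioning set).
  P2: blocked at collider lam (neither it nor any descendant is in the conditioning set).
  P3: blocked at collider lam (neither it nor any descendant is in the conditioning set).
The empty set is therefore the unique smallest valid set.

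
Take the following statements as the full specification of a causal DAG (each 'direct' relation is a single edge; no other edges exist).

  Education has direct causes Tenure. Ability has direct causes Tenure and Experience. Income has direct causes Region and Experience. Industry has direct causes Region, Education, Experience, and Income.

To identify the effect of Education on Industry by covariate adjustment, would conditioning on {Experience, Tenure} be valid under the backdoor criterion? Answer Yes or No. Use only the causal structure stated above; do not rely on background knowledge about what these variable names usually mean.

Backdoor paths from Education to Industry (paths whose first edge points into Education):
  P1: Education <- Tenure -> Ability <- Experience -> Income <- Region -> Industry
  P2: Education <- Tenure -> Ability <- Experience -> Income -> Industry
  P3: Education <- Tenure -> Ability <- Experience -> Industry
Condition 1 (no descendant of Education in the set): holds — descendants of Education are {Industry}; none are in {Experience, Tenure}.
Condition 2 (every backdoor path blocked by {Experience, Tenure}):
  P1: blocked at fork node Tenure ∈ conditioning set.
  P2: blocked at fork node Tenure ∈ conditioning set.
  P3: blocked at fork node Tenure ∈ conditioning set.
{Experience, Tenure} satisfies the backdoor criterion.

Yes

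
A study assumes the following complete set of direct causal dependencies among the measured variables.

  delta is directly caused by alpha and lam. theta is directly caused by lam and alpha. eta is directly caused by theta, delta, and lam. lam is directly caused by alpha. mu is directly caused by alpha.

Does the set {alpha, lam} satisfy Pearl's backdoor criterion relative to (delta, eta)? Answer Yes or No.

Yes

Backdoor paths from delta to eta (paths whose first edge points into delta):
  P1: delta <- alpha -> lam -> theta -> eta
  P2: delta <- alpha -> lam -> eta
  P3: delta <- alpha -> theta <- lam -> eta
  P4: delta <- alpha -> theta -> eta
  P5: delta <- lam <- alpha -> theta -> eta
  P6: delta <- lam -> theta -> eta
  P7: delta <- lam -> eta
Condition 1 (no descendant of delta in the set): holds — descendants of delta are {eta}; none are in {alpha, lam}.
Condition 2 (every backdoor path blocked by {alpha, lam}):
  P1: blocked at fork node alpha ∈ conditioning set.
  P2: blocked at fork node alpha ∈ conditioning set.
  P3: blocked at fork node alpha ∈ conditioning set.
  P4: blocked at fork node alpha ∈ conditioning set.
  P5: blocked at chain node lam ∈ conditioning set.
  P6: blocked at fork node lam ∈ conditioning set.
  P7: blocked at fork node lam ∈ conditioning set.
{alpha, lam} satisfies the backdoor criterion.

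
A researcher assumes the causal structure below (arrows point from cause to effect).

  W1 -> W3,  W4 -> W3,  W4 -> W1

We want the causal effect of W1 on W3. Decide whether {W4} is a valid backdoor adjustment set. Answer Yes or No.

Backdoor paths from W1 to W3 (paths whose first edge points into W1):
  P1: W1 <- W4 -> W3
Condition 1 (no descendant of W1 in the set): holds — descendants of W1 are {W3}; none are in {W4}.
Condition 2 (every backdoor path blocked by {W4}):
  P1: blocked at fork node W4 ∈ conditioning set.
{W4} satisfies the backdoor criterion.

Yes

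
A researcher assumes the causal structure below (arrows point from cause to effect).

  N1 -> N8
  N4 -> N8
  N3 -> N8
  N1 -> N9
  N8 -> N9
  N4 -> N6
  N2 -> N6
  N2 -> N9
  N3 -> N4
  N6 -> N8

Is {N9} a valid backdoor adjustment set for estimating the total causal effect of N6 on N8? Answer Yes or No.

No

Backdoor paths from N6 to N8 (paths whose first edge points into N6):
  P1: N6 <- N2 -> N9 <- N1 -> N8
  P2: N6 <- N2 -> N9 <- N8
  P3: N6 <- N4 <- N3 -> N8
  P4: N6 <- N4 -> N8
Condition 1 (no descendant of N6 in the set): FAILS — N9 is a descendant of N6.
Condition 2 (every backdoor path blocked by {N9}):
  P1: open — collider(s) N9 are conditioned on (or have a conditioned descendant) and no non-collider on the path is in the set.
  P2: open — collider(s) N9 are conditioned on (or have a conditioned descendant) and no non-collider on the path is in the set.
  P3: open — no interior node is in the conditioning set.
  P4: open — no interior node is in the conditioning set.
{N9} does not satisfy the backdoor criterion.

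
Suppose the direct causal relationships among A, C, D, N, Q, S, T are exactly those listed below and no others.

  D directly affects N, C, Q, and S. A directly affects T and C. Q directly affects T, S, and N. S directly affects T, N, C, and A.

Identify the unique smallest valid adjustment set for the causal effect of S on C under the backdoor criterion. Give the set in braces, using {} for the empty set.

Variables eligible for adjustment (non-descendants of S, excluding S and C): {D, Q}.
Backdoor paths from S to C:
  P1: S <- D -> Q -> T <- A -> C
  P2: S <- D -> N <- Q -> T <- A -> C
  P3: S <- D -> C
  P4: S <- Q <- D -> C
  P5: S <- Q -> N <- D -> C
  P6: S <- Q -> T <- A -> C
The empty set is not sufficient: P3 (S <- D -> C) has no collider blocking it and no conditioned non-collider, so it is open.
Try {D}:
  P1: blocked at fork node D ∈ conditioning set.
  P2: blocked at fork node D ∈ conditioning set.
  P3: blocked at fork node D ∈ conditioning set.
  P4: blocked at fork node D ∈ conditioning set.
  P5: blocked at collider N (neither it nor any descendant is in the conditioning set).
  P6: blocked at collider T (neither it nor any descendant is in the conditioning set).
{D} contains no descendant of S and blocks every backdoor path.
No other singleton works — e.g. {Q} leaves P3 open — so {D} is the unique smallest valid adjustment set.

{D}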